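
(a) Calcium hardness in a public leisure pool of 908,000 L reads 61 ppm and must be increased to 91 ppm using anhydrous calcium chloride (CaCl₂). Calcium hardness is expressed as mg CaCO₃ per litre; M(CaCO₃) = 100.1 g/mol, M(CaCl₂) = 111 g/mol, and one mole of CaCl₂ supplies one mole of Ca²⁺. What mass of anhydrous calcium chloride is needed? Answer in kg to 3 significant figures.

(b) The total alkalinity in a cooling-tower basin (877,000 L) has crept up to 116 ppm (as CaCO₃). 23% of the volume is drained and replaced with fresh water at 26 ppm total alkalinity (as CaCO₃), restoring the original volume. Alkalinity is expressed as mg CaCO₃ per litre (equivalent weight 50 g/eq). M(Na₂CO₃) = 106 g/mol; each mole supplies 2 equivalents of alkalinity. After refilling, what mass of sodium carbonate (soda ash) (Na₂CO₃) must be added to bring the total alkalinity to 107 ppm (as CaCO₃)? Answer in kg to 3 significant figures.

(a) 30.2 kg; (b) 10.9 kg

(a) Hardness to add: (91 − 61) = 30 mg/L as CaCO₃ × 908,000 L = 27,240 g as CaCO₃.
(a) Moles of Ca²⁺ (1 mol Ca²⁺ ≡ 1 mol CaCO₃): 27,240 / 100.1 g/mol = 272.1 mol.
(a) Mass of CaCl₂: 272.1 × 111 = 30,210 g.

(b) After draining 23% and refilling: 116 × 0.77 + 26 × 0.23 = 95.3 ppm.
(b) Deficit to target: 107 − 95.3 = 11.7 mg/L.
(b) As CaCO₃: 11.7 mg/L × 877,000 L = 10,260 g; ÷ 50 g/eq ÷ 2 = 102.6 mol Na₂CO₃.
(b) Mass: 102.6 × 106 = 10,880 g.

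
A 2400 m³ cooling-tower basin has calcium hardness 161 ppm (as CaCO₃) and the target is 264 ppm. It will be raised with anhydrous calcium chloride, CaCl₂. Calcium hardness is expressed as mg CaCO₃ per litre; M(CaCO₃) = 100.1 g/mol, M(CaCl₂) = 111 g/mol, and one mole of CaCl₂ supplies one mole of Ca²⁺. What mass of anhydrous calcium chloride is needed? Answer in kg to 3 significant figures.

Volume: 2400 m³ = 2,400,000 L.
Hardness to add: (264 − 161) = 103 mg/L as CaCO₃ × 2,400,000 L = 247,200 g as CaCO₃.
Moles of Ca²⁺ (1 mol Ca²⁺ ≡ 1 mol CaCO₃): 247,200 / 100.1 g/mol = 2470 mol.
Mass of CaCl₂: 2470 × 111 = 274,100 g.

274 kg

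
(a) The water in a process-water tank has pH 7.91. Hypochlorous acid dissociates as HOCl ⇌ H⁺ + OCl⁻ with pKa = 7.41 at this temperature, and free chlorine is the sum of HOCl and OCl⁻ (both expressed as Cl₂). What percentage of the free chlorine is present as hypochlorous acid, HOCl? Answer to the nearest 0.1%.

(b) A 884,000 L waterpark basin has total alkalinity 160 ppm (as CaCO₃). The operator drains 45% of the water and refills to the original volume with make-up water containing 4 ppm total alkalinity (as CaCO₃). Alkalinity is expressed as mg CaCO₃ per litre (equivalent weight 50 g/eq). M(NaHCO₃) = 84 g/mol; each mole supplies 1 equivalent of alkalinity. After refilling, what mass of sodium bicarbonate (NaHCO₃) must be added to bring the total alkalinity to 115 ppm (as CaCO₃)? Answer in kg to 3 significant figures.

(a) [OCl⁻]/[HOCl] = 10^(pH − pKa) = 10^(7.91 − 7.41) = 10^0.50 = 3.162.
(a) Fraction as HOCl = 1 / (1 + 3.162) = 0.2403.

(b) After draining 45% and refilling: 160 × 0.55 + 4 × 0.45 = 89.8 ppm.
(b) Deficit to target: 115 − 89.8 = 25.2 mg/L.
(b) As CaCO₃: 25.2 mg/L × 884,000 L = 22,280 g; ÷ 50 g/eq ÷ 1 = 445.5 mol NaHCO₃.
(b) Mass: 445.5 × 84 = 37,430 g.

(a) 24.0%; (b) 37.4 kg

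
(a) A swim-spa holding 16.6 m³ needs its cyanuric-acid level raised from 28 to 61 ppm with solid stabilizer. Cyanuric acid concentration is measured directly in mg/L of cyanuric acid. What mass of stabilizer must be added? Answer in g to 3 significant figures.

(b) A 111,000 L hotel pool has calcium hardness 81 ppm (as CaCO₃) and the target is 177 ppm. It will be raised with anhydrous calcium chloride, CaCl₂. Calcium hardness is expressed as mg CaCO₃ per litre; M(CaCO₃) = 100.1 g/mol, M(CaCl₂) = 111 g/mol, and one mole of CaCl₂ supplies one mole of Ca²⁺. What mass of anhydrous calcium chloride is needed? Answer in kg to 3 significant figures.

(a) Volume: 16.6 m³ = 16,600 L.
(a) CYA to add: (61 − 28) = 33 mg/L × 16,600 L = 547.8 g cyanuric acid.

(b) Hardness to add: (177 − 81) = 96 mg/L as CaCO₃ × 111,000 L = 10,660 g as CaCO₃.
(b) Moles of Ca²⁺ (1 mol Ca²⁺ ≡ 1 mol CaCO₃): 10,660 / 100.1 g/mol = 106.5 mol.
(b) Mass of CaCl₂: 106.5 × 111 = 11,820 g.

(a) 548 g; (b) 11.8 kg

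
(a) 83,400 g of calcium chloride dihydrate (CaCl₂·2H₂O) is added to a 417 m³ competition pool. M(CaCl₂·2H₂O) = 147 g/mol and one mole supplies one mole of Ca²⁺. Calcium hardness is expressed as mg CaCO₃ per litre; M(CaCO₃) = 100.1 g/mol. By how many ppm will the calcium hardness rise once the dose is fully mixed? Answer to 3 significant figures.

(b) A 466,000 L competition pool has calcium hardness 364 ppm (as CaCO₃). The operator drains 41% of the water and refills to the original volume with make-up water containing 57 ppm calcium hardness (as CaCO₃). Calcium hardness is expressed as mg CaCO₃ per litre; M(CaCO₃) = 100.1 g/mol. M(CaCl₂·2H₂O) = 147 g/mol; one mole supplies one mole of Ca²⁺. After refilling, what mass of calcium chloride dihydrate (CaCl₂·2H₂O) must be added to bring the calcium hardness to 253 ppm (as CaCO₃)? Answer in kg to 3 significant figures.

(a) 136 ppm; (b) 10.2 kg

(a) Volume: 417 m³ = 417,000 L.
(a) Moles of Ca²⁺: 83,400 g ÷ 147 g/mol = 567.3 mol.
(a) As CaCO₃: 567.3 mol × 100.1 g/mol = 56,790 g.
(a) Rise: 56,790 g / 417,000 L × 1000 = 136.2 mg/L.

(b) After draining 41% and refilling: 364 × 0.59 + 57 × 0.41 = 238.13 ppm.
(b) Deficit to target: 253 − 238.13 = 14.87 mg/L.
(b) As CaCO₃: 14.87 mg/L × 466,000 L = 6929 g; ÷ 100.1 = 69.22 mol Ca²⁺.
(b) Mass: 69.22 × 147 = 10,180 g.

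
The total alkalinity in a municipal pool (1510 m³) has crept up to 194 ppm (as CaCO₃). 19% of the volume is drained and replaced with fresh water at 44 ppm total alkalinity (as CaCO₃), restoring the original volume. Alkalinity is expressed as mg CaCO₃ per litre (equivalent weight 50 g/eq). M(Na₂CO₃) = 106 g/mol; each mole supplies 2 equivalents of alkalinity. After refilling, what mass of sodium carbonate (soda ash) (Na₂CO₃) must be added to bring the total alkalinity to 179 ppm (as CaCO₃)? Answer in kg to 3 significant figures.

Volume: 1510 m³ = 1,510,000 L.
After draining 19% and refilling: 194 × 0.81 + 44 × 0.19 = 165.5 ppm.
Deficit to target: 179 − 165.5 = 13.5 mg/L.
As CaCO₃: 13.5 mg/L × 1,510,000 L = 20,380 g; ÷ 50 g/eq ÷ 2 = 203.8 mol Na₂CO₃.
Mass: 203.8 × 106 = 21,610 g.

21.6 kg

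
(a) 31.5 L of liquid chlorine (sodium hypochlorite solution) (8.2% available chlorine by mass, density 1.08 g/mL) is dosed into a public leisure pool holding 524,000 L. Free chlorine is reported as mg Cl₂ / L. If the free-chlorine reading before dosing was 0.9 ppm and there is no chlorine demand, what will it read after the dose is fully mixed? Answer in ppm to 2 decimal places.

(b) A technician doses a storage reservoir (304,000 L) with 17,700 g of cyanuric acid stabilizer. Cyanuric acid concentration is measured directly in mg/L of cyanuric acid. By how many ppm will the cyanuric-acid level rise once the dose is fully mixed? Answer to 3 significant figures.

(a) Mass of solution: 31.5 L × 1000 mL/L × 1.08 g/mL = 34,020 g.
(a) Available chlorine delivered: 34,020 g × 0.082 = 2790 g as Cl₂.
(a) Concentration rise: 2790 g / 524,000 L = 5.324 mg/L = 5.32 ppm.
(a) Final FC: 0.9 + 5.32 = 6.22 ppm.

(b) Rise: 17,700 g / 304,000 L × 1000 = 58.22 mg/L.

(a) 6.22 ppm; (b) 58.2 ppm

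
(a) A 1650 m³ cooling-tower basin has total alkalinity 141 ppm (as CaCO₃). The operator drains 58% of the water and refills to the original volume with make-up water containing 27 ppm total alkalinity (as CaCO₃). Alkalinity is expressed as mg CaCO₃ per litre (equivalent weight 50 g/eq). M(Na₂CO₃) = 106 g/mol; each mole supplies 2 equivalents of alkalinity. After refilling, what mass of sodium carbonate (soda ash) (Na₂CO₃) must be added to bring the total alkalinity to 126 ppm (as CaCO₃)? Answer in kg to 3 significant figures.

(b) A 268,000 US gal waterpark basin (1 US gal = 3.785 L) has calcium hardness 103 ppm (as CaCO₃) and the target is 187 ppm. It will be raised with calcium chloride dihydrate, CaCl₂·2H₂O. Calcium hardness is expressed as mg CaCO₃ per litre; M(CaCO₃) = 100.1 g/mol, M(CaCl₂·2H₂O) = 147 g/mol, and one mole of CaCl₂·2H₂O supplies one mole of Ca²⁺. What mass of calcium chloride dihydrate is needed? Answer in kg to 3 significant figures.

(a) Volume: 1650 m³ = 1,650,000 L.
(a) After draining 58% and refilling: 141 × 0.42 + 27 × 0.58 = 74.88 ppm.
(a) Deficit to target: 126 − 74.88 = 51.12 mg/L.
(a) As CaCO₃: 51.12 mg/L × 1,650,000 L = 84,350 g; ÷ 50 g/eq ÷ 2 = 843.5 mol Na₂CO₃.
(a) Mass: 843.5 × 106 = 89,410 g.

(b) Volume: 268,000 US gal × 3.785 L/gal = 1,014,380 L.
(b) Hardness to add: (187 − 103) = 84 mg/L as CaCO₃ × 1,014,380 L = 85,210 g as CaCO₃.
(b) Moles of Ca²⁺ (1 mol Ca²⁺ ≡ 1 mol CaCO₃): 85,210 / 100.1 g/mol = 851.2 mol.
(b) Mass of CaCl₂·2H₂O: 851.2 × 147 = 125,100 g.

(a) 89.4 kg; (b) 125 kg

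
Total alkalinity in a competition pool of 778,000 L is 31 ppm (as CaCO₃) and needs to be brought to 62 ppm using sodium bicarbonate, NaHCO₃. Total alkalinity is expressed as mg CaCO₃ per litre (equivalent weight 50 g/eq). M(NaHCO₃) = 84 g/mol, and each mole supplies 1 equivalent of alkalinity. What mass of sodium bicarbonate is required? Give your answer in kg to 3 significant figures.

40.5 kg

Alkalinity to add: (62 − 31) = 31 mg/L as CaCO₃ × 778,000 L = 24,120 g as CaCO₃.
Equivalents: 24,120 g ÷ 50 g/eq = 482.4 eq.
NaHCO₃ supplies 1 eq per mole → 482.4 mol.
Mass: 482.4 mol × 84 g/mol = 40,520 g.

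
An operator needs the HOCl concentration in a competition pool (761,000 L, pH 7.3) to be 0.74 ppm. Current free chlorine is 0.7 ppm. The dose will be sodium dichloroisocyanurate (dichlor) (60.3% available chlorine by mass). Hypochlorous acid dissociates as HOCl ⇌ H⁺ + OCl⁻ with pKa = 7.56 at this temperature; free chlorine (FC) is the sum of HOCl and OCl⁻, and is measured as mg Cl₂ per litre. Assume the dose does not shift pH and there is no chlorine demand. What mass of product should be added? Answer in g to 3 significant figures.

564 g

[OCl⁻]/[HOCl] = 10^(pH − pKa) = 10^(7.3 − 7.56) = 0.5495; fraction as HOCl = 1/(1 + 0.5495) = 0.6454.
Free chlorine required for 0.74 ppm HOCl: 0.74 / 0.6454 = 1.147 ppm.
FC to add: 1.147 − 0.7 = 0.4467 mg/L as Cl₂.
Cl₂ equivalent: 0.4467 mg/L × 761,000 L = 339.9 g.
Product at 60.3% available Cl: 339.9 / 0.603 = 563.7 g.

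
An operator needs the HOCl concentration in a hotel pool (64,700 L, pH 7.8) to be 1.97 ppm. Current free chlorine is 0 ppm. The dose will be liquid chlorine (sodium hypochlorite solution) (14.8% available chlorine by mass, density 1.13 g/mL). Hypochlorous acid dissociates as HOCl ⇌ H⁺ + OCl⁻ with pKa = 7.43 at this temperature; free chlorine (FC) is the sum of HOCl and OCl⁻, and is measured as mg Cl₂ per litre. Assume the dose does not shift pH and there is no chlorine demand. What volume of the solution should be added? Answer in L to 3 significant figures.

2.55 L

[OCl⁻]/[HOCl] = 10^(pH − pKa) = 10^(7.8 − 7.43) = 2.344; fraction as HOCl = 1/(1 + 2.344) = 0.299.
Free chlorine required for 1.97 ppm HOCl: 1.97 / 0.299 = 6.588 ppm.
FC to add: 6.588 − 0 = 6.588 mg/L as Cl₂.
Cl₂ equivalent: 6.588 mg/L × 64,700 L = 426.3 g.
Product at 14.8% available Cl: 426.3 / 0.148 = 2880 g.
Volume: 2880 g ÷ 1.13 g/mL = 2549 mL.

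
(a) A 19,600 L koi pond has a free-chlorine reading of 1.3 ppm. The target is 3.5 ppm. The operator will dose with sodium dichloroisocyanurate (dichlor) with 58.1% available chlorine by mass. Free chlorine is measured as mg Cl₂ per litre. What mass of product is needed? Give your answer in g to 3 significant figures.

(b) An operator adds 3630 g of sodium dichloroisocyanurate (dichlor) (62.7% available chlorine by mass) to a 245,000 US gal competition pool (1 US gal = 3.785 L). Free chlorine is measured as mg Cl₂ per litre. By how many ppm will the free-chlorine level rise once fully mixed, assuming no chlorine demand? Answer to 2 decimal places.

(a) 74.2 g; (b) 2.45 ppm

(a) Chlorine deficit: 3.5 − 1.3 = 2.2 ppm = 2.2 mg/L as Cl₂.
(a) Cl₂ equivalent needed: 2.2 mg/L × 19,600 L = 43,120 mg = 43.12 g.
(a) Product at 58.1% available chlorine: 43.12 / 0.581 = 74.22 g.

(b) Volume: 245,000 US gal × 3.785 L/gal = 927,325 L.
(b) Available chlorine delivered: 3630 g × 0.627 = 2276 g as Cl₂.
(b) Concentration rise: 2276 g / 927,325 L = 2.454 mg/L = 2.45 ppm.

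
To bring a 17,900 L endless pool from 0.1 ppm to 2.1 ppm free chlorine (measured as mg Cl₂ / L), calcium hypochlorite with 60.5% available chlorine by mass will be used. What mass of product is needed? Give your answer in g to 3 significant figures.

59.2 g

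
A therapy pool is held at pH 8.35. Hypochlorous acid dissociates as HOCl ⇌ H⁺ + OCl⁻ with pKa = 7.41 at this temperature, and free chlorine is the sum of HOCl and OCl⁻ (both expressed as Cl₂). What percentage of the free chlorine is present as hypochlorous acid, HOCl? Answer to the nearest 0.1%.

10.3%

[OCl⁻]/[HOCl] = 10^(pH − pKa) = 10^(8.35 − 7.41) = 10^0.94 = 8.71.
Fraction as HOCl = 1 / (1 + 8.71) = 0.103.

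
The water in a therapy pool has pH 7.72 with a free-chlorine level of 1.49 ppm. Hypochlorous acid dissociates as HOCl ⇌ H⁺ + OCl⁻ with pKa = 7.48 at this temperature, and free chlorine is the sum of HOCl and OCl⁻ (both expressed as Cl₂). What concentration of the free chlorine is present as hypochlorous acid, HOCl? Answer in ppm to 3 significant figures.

0.544 ppm

[OCl⁻]/[HOCl] = 10^(pH − pKa) = 10^(7.72 − 7.48) = 10^0.24 = 1.738.
Fraction as HOCl = 1 / (1 + 1.738) = 0.3653.
HOCl = 0.3653 × 1.49 ppm = 0.5442 ppm.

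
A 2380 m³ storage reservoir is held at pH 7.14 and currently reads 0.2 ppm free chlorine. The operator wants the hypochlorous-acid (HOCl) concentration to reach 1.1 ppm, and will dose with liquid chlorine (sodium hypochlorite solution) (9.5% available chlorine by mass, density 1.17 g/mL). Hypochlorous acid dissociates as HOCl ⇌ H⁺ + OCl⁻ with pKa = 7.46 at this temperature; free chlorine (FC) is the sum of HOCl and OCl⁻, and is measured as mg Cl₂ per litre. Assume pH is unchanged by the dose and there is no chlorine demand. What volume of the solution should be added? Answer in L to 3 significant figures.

30.5 L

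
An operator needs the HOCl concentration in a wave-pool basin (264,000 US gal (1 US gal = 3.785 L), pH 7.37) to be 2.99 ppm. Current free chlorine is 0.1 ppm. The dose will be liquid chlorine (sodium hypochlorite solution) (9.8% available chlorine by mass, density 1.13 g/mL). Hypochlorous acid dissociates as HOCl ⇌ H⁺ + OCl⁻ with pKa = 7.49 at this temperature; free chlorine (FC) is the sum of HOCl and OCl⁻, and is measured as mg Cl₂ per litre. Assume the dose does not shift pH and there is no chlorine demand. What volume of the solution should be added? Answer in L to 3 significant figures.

46.5 L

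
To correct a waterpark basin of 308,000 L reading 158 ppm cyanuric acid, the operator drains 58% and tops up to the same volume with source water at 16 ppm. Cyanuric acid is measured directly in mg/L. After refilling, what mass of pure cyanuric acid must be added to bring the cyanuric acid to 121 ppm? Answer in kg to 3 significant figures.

After draining 58% and refilling: 158 × 0.42 + 16 × 0.58 = 75.64 ppm.
Deficit to target: 121 − 75.64 = 45.36 mg/L.
Mass: 45.36 mg/L × 308,000 L = 13,970 g cyanuric acid.

14.0 kg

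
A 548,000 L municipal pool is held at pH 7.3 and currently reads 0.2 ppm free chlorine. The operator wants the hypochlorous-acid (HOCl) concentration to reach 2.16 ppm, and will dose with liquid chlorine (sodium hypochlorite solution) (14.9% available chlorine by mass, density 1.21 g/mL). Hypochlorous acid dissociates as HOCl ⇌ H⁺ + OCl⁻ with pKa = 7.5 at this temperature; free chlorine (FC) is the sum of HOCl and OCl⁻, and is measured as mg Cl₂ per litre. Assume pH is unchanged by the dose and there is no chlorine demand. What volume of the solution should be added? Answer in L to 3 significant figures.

10.1 L

[OCl⁻]/[HOCl] = 10^(pH − pKa) = 10^(7.3 − 7.5) = 0.631; fraction as HOCl = 1/(1 + 0.631) = 0.6131.
Free chlorine required for 2.16 ppm HOCl: 2.16 / 0.6131 = 3.523 ppm.
FC to add: 3.523 − 0.2 = 3.323 mg/L as Cl₂.
Cl₂ equivalent: 3.323 mg/L × 548,000 L = 1821 g.
Product at 14.9% available Cl: 1821 / 0.149 = 12,220 g.
Volume: 12,220 g ÷ 1.21 g/mL = 10,100 mL.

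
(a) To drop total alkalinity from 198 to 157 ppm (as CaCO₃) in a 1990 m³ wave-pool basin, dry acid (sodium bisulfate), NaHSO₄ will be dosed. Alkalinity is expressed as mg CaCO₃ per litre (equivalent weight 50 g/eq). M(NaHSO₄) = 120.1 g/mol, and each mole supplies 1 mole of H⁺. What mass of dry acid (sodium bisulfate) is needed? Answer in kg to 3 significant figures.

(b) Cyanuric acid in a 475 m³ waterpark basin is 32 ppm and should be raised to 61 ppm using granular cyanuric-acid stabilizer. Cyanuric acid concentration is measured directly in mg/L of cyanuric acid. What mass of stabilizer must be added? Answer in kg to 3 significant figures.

(a) Volume: 1990 m³ = 1,990,000 L.
(a) Alkalinity to neutralize: (198 − 157) = 41 mg/L as CaCO₃ × 1,990,000 L = 81,590 g as CaCO₃.
(a) Equivalents of H⁺ required: 81,590 ÷ 50 g/eq = 1632 eq = 1632 mol NaHSO₄.
(a) Mass of NaHSO₄: 1632 × 120.1 = 196,000 g.

(b) Volume: 475 m³ = 475,000 L.
(b) CYA to add: (61 − 32) = 29 mg/L × 475,000 L = 13,780 g cyanuric acid.

(a) 196 kg; (b) 13.8 kg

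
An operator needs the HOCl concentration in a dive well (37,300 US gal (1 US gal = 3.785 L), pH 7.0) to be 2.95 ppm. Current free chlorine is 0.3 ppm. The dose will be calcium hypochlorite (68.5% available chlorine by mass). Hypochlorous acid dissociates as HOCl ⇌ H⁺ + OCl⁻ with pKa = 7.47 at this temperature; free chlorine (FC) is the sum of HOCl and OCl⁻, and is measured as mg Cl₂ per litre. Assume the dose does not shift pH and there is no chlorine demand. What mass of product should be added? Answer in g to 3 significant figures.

Volume: 37,300 US gal × 3.785 L/gal = 141,180 L.
[OCl⁻]/[HOCl] = 10^(pH − pKa) = 10^(7.0 − 7.47) = 0.3388; fraction as HOCl = 1/(1 + 0.3388) = 0.7469.
Free chlorine required for 2.95 ppm HOCl: 2.95 / 0.7469 = 3.95 ppm.
FC to add: 3.95 − 0.3 = 3.65 mg/L as Cl₂.
Cl₂ equivalent: 3.65 mg/L × 141,180 L = 515.3 g.
Product at 68.5% available Cl: 515.3 / 0.685 = 752.2 g.

752 g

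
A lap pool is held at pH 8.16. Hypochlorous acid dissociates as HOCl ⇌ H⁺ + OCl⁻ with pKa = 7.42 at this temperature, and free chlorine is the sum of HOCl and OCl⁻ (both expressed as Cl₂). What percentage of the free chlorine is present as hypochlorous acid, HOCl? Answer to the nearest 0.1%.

[OCl⁻]/[HOCl] = 10^(pH − pKa) = 10^(8.16 − 7.42) = 10^0.74 = 5.495.
Fraction as HOCl = 1 / (1 + 5.495) = 0.154.

15.4%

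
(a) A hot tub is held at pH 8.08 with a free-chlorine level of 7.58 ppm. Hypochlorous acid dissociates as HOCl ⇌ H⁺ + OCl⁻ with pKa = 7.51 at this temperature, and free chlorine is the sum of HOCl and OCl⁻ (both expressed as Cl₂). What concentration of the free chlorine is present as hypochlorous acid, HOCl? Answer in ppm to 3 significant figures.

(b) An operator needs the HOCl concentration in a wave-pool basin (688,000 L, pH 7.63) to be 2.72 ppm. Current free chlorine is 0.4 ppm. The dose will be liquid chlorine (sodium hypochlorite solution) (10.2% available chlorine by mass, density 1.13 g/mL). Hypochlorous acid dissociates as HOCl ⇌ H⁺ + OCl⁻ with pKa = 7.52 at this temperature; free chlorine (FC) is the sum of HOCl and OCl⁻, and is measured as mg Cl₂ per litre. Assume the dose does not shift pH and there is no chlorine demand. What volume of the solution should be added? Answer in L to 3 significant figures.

(a) [OCl⁻]/[HOCl] = 10^(pH − pKa) = 10^(8.08 − 7.51) = 10^0.57 = 3.715.
(a) Fraction as HOCl = 1 / (1 + 3.715) = 0.2121.
(a) HOCl = 0.2121 × 7.58 ppm = 1.608 ppm.

(b) [OCl⁻]/[HOCl] = 10^(pH − pKa) = 10^(7.63 − 7.52) = 1.288; fraction as HOCl = 1/(1 + 1.288) = 0.437.
(b) Free chlorine required for 2.72 ppm HOCl: 2.72 / 0.437 = 6.224 ppm.
(b) FC to add: 6.224 − 0.4 = 5.824 mg/L as Cl₂.
(b) Cl₂ equivalent: 5.824 mg/L × 688,000 L = 4007 g.
(b) Product at 10.2% available Cl: 4007 / 0.102 = 39,280 g.
(b) Volume: 39,280 g ÷ 1.13 g/mL = 34,760 mL.

(a) 1.61 ppm; (b) 34.8 L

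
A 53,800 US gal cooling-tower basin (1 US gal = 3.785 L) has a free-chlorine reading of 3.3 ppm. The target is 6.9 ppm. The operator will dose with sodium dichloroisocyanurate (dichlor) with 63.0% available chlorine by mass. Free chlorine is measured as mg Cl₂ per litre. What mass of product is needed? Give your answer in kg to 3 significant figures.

1.16 kg

Volume: 53,800 US gal × 3.785 L/gal = 203,633 L.
Chlorine deficit: 6.9 − 3.3 = 3.6 ppm = 3.6 mg/L as Cl₂.
Cl₂ equivalent needed: 3.6 mg/L × 203,633 L = 733,100 mg = 733.1 g.
Product at 63.0% available chlorine: 733.1 / 0.63 = 1164 g.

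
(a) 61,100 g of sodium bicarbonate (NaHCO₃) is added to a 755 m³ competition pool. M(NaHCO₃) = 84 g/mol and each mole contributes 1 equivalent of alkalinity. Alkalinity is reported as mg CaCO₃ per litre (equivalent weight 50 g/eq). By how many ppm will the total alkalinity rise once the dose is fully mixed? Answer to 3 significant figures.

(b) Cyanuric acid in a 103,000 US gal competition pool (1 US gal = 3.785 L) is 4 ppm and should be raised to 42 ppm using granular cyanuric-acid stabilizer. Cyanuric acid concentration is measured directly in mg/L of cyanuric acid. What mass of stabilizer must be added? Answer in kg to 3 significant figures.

(a) 48.2 ppm; (b) 14.8 kg

(a) Volume: 755 m³ = 755,000 L.
(a) Moles of NaHCO₃: 61,100 g ÷ 84 g/mol = 727.4 mol → 727.4 eq of alkalinity.
(a) As CaCO₃: 727.4 eq × 50 g/eq = 36,370 g.
(a) Rise: 36,370 g / 755,000 L × 1000 = 48.17 mg/L.

(b) Volume: 103,000 US gal × 3.785 L/gal = 389,855 L.
(b) CYA to add: (42 − 4) = 38 mg/L × 389,855 L = 14,810 g cyanuric acid.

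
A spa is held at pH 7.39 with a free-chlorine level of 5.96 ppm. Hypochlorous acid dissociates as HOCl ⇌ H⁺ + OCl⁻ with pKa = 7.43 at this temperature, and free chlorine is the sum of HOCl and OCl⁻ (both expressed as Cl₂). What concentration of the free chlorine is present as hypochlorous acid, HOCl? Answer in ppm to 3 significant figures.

3.12 ppm

[OCl⁻]/[HOCl] = 10^(pH − pKa) = 10^(7.39 − 7.43) = 10^-0.04 = 0.912.
Fraction as HOCl = 1 / (1 + 0.912) = 0.523.
HOCl = 0.523 × 5.96 ppm = 3.117 ppm.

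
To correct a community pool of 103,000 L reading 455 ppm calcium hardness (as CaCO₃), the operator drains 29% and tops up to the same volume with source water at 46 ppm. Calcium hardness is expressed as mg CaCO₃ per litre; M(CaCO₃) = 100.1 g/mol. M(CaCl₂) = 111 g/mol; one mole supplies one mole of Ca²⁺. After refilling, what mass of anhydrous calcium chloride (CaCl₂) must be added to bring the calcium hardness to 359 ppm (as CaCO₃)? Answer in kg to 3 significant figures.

2.58 kg

After draining 29% and refilling: 455 × 0.71 + 46 × 0.29 = 336.39 ppm.
Deficit to target: 359 − 336.39 = 22.61 mg/L.
As CaCO₃: 22.61 mg/L × 103,000 L = 2329 g; ÷ 100.1 = 23.27 mol Ca²⁺.
Mass: 23.27 × 111 = 2582 g.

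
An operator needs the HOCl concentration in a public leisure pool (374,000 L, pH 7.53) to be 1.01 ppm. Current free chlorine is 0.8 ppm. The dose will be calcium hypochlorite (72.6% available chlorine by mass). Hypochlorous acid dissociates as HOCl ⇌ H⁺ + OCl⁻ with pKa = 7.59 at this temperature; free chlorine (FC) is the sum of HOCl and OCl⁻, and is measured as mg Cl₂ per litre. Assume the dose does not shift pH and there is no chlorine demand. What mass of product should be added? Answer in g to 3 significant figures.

561 g

[OCl⁻]/[HOCl] = 10^(pH − pKa) = 10^(7.53 − 7.59) = 0.871; fraction as HOCl = 1/(1 + 0.871) = 0.5345.
Free chlorine required for 1.01 ppm HOCl: 1.01 / 0.5345 = 1.89 ppm.
FC to add: 1.89 − 0.8 = 1.09 mg/L as Cl₂.
Cl₂ equivalent: 1.09 mg/L × 374,000 L = 407.5 g.
Product at 72.6% available Cl: 407.5 / 0.726 = 561.3 g.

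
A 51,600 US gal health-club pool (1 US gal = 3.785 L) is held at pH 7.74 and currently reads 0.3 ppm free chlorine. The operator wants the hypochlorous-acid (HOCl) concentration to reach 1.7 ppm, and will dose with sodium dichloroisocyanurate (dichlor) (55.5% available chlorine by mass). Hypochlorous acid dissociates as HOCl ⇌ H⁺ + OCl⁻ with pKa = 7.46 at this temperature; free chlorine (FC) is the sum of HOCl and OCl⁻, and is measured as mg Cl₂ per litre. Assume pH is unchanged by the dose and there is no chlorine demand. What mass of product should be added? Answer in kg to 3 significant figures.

1.63 kg

Volume: 51,600 US gal × 3.785 L/gal = 195,306 L.
[OCl⁻]/[HOCl] = 10^(pH − pKa) = 10^(7.74 − 7.46) = 1.905; fraction as HOCl = 1/(1 + 1.905) = 0.3442.
Free chlorine required for 1.7 ppm HOCl: 1.7 / 0.3442 = 4.939 ppm.
FC to add: 4.939 − 0.3 = 4.639 mg/L as Cl₂.
Cl₂ equivalent: 4.639 mg/L × 195,306 L = 906.1 g.
Product at 55.5% available Cl: 906.1 / 0.555 = 1633 g.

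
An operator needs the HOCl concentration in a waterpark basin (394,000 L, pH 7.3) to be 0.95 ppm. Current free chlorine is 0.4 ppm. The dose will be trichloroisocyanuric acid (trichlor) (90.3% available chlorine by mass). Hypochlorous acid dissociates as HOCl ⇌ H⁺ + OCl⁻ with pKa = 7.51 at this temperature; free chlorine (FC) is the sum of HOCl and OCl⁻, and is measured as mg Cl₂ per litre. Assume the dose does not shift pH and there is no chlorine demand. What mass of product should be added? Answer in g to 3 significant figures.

496 g

[OCl⁻]/[HOCl] = 10^(pH − pKa) = 10^(7.3 − 7.51) = 0.6166; fraction as HOCl = 1/(1 + 0.6166) = 0.6186.
Free chlorine required for 0.95 ppm HOCl: 0.95 / 0.6186 = 1.536 ppm.
FC to add: 1.536 − 0.4 = 1.136 mg/L as Cl₂.
Cl₂ equivalent: 1.136 mg/L × 394,000 L = 447.5 g.
Product at 90.3% available Cl: 447.5 / 0.903 = 495.6 g.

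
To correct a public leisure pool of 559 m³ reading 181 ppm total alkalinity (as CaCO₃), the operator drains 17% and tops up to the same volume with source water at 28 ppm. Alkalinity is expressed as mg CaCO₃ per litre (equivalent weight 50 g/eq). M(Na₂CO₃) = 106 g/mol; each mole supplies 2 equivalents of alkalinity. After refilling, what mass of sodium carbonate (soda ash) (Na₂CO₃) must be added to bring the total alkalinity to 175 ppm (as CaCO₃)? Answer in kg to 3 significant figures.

11.9 kg

Volume: 559 m³ = 559,000 L.
After draining 17% and refilling: 181 × 0.83 + 28 × 0.17 = 154.99 ppm.
Deficit to target: 175 − 154.99 = 20.01 mg/L.
As CaCO₃: 20.01 mg/L × 559,000 L = 11,190 g; ÷ 50 g/eq ÷ 2 = 111.9 mol Na₂CO₃.
Mass: 111.9 × 106 = 11,860 g.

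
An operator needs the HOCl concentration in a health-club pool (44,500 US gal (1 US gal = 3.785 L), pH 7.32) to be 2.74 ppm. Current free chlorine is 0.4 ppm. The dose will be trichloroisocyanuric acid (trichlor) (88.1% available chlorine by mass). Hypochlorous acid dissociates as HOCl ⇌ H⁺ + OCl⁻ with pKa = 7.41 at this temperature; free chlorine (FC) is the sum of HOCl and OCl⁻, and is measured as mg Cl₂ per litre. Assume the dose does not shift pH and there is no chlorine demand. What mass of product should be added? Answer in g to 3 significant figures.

873 g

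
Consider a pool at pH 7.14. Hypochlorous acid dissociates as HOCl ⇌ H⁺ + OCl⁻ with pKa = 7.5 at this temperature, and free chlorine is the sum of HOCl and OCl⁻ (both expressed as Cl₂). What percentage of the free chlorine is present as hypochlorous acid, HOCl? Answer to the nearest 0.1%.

[OCl⁻]/[HOCl] = 10^(pH − pKa) = 10^(7.14 − 7.5) = 10^-0.36 = 0.4365.
Fraction as HOCl = 1 / (1 + 0.4365) = 0.6961.

69.6%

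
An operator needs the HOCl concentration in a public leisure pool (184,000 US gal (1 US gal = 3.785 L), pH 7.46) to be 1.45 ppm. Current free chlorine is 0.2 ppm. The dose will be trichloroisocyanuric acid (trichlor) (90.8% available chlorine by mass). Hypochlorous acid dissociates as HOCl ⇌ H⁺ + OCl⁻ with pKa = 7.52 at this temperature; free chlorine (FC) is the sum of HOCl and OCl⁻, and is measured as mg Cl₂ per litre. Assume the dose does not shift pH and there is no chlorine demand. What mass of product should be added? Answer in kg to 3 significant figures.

Volume: 184,000 US gal × 3.785 L/gal = 696,440 L.
[OCl⁻]/[HOCl] = 10^(pH − pKa) = 10^(7.46 − 7.52) = 0.871; fraction as HOCl = 1/(1 + 0.871) = 0.5345.
Free chlorine required for 1.45 ppm HOCl: 1.45 / 0.5345 = 2.713 ppm.
FC to add: 2.713 − 0.2 = 2.513 mg/L as Cl₂.
Cl₂ equivalent: 2.513 mg/L × 696,440 L = 1750 g.
Product at 90.8% available Cl: 1750 / 0.908 = 1927 g.

1.93 kg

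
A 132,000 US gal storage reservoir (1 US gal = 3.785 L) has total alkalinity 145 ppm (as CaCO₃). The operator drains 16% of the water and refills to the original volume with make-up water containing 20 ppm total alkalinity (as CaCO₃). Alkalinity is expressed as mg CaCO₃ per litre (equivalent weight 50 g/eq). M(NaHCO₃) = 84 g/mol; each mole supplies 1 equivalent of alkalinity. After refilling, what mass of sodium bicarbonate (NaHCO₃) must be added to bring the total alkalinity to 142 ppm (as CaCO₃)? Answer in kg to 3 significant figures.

14.3 kg

Volume: 132,000 US gal × 3.785 L/gal = 499,620 L.
After draining 16% and refilling: 145 × 0.84 + 20 × 0.16 = 125 ppm.
Deficit to target: 142 − 125 = 17 mg/L.
As CaCO₃: 17 mg/L × 499,620 L = 8494 g; ÷ 50 g/eq ÷ 1 = 169.9 mol NaHCO₃.
Mass: 169.9 × 84 = 14,270 g.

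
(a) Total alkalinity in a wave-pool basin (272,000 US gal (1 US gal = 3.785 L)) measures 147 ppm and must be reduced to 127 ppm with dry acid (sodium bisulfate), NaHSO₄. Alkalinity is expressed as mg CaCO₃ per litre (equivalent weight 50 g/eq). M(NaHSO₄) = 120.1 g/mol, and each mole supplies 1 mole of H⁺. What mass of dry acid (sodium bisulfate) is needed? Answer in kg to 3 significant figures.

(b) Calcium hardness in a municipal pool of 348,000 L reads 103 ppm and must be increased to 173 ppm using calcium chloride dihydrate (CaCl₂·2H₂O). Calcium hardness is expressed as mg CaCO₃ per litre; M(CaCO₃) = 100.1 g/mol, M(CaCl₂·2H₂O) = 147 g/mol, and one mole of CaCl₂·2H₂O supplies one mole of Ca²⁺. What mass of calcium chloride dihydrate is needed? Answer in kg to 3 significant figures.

(a) 49.5 kg; (b) 35.8 kg

(a) Volume: 272,000 US gal × 3.785 L/gal = 1,029,520 L.
(a) Alkalinity to neutralize: (147 − 127) = 20 mg/L as CaCO₃ × 1,029,520 L = 20,590 g as CaCO₃.
(a) Equivalents of H⁺ required: 20,590 ÷ 50 g/eq = 411.8 eq = 411.8 mol NaHSO₄.
(a) Mass of NaHSO₄: 411.8 × 120.1 = 49,460 g.

(b) Hardness to add: (173 − 103) = 70 mg/L as CaCO₃ × 348,000 L = 24,360 g as CaCO₃.
(b) Moles of Ca²⁺ (1 mol Ca²⁺ ≡ 1 mol CaCO₃): 24,360 / 100.1 g/mol = 243.4 mol.
(b) Mass of CaCl₂·2H₂O: 243.4 × 147 = 35,770 g.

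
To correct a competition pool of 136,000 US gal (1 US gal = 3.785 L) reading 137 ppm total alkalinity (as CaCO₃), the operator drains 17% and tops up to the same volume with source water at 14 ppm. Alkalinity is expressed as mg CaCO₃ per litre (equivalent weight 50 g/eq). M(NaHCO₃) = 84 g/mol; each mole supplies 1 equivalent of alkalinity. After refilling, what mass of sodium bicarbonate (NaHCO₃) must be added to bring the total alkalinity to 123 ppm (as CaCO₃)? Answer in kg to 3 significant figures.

Volume: 136,000 US gal × 3.785 L/gal = 514,760 L.
After draining 17% and refilling: 137 × 0.83 + 14 × 0.17 = 116.09 ppm.
Deficit to target: 123 − 116.09 = 6.91 mg/L.
As CaCO₃: 6.91 mg/L × 514,760 L = 3557 g; ÷ 50 g/eq ÷ 1 = 71.14 mol NaHCO₃.
Mass: 71.14 × 84 = 5976 g.

5.98 kg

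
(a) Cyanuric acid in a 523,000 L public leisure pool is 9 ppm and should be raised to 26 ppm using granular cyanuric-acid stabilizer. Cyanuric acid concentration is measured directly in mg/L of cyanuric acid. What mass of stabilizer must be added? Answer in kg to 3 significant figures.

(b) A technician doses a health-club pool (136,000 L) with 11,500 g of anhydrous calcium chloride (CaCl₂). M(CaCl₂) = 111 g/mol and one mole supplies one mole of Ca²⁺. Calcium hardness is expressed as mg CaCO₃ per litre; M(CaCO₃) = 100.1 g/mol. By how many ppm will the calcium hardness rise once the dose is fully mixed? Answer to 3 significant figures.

(a) 8.89 kg; (b) 76.3 ppm

(a) CYA to add: (26 − 9) = 17 mg/L × 523,000 L = 8891 g cyanuric acid.

(b) Moles of Ca²⁺: 11,500 g ÷ 111 g/mol = 103.6 mol.
(b) As CaCO₃: 103.6 mol × 100.1 g/mol = 10,370 g.
(b) Rise: 10,370 g / 136,000 L × 1000 = 76.26 mg/L.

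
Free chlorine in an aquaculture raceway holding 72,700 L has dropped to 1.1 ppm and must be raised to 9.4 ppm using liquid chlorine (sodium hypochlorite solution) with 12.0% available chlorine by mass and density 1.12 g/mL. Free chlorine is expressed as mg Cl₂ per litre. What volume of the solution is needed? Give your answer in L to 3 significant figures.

4.49 L

Chlorine deficit: 9.4 − 1.1 = 8.3 ppm = 8.3 mg/L as Cl₂.
Cl₂ equivalent needed: 8.3 mg/L × 72,700 L = 603,400 mg = 603.4 g.
Product at 12.0% available chlorine: 603.4 / 0.12 = 5028 g.
Volume at density 1.12 g/mL: 5028 g ÷ 1.12 g/mL = 4490 mL.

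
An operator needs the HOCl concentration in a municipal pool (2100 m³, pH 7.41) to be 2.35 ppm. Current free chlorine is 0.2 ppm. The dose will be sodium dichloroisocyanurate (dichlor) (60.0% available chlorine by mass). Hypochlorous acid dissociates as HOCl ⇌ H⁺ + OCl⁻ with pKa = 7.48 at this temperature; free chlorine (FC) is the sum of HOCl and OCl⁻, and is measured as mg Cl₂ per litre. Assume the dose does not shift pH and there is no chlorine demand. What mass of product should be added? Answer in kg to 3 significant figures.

Volume: 2100 m³ = 2,100,000 L.
[OCl⁻]/[HOCl] = 10^(pH − pKa) = 10^(7.41 − 7.48) = 0.8511; fraction as HOCl = 1/(1 + 0.8511) = 0.5402.
Free chlorine required for 2.35 ppm HOCl: 2.35 / 0.5402 = 4.35 ppm.
FC to add: 4.35 − 0.2 = 4.15 mg/L as Cl₂.
Cl₂ equivalent: 4.15 mg/L × 2,100,000 L = 8715 g.
Product at 60.0% available Cl: 8715 / 0.6 = 14,530 g.

14.5 kg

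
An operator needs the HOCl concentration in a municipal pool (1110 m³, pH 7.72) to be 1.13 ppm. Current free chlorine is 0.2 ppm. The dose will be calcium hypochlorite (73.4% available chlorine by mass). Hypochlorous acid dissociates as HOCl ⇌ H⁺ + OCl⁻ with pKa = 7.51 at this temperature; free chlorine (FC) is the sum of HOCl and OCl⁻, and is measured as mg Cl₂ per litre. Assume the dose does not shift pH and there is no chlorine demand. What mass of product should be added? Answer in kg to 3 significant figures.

4.18 kg

Volume: 1110 m³ = 1,110,000 L.
[OCl⁻]/[HOCl] = 10^(pH − pKa) = 10^(7.72 − 7.51) = 1.622; fraction as HOCl = 1/(1 + 1.622) = 0.3814.
Free chlorine required for 1.13 ppm HOCl: 1.13 / 0.3814 = 2.963 ppm.
FC to add: 2.963 − 0.2 = 2.763 mg/L as Cl₂.
Cl₂ equivalent: 2.763 mg/L × 1,110,000 L = 3067 g.
Product at 73.4% available Cl: 3067 / 0.734 = 4178 g.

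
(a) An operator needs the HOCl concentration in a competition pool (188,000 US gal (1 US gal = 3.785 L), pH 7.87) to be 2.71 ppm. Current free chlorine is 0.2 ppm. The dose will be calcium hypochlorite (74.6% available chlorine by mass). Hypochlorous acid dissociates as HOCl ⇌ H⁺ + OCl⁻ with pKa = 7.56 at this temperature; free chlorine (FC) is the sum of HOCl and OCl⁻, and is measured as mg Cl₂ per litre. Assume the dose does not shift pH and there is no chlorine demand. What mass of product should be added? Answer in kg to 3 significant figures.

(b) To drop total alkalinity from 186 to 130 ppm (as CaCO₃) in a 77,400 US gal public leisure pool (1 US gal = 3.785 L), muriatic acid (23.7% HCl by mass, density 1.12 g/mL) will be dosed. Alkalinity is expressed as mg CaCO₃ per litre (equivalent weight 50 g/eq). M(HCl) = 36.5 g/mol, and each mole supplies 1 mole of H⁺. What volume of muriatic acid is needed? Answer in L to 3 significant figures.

(a) 7.67 kg; (b) 45.1 L

(a) Volume: 188,000 US gal × 3.785 L/gal = 711,580 L.
(a) [OCl⁻]/[HOCl] = 10^(pH − pKa) = 10^(7.87 − 7.56) = 2.042; fraction as HOCl = 1/(1 + 2.042) = 0.3288.
(a) Free chlorine required for 2.71 ppm HOCl: 2.71 / 0.3288 = 8.243 ppm.
(a) FC to add: 8.243 − 0.2 = 8.043 mg/L as Cl₂.
(a) Cl₂ equivalent: 8.043 mg/L × 711,580 L = 5723 g.
(a) Product at 74.6% available Cl: 5723 / 0.746 = 7672 g.

(b) Volume: 77,400 US gal × 3.785 L/gal = 292,959 L.
(b) Alkalinity to neutralize: (186 − 130) = 56 mg/L as CaCO₃ × 292,959 L = 16,410 g as CaCO₃.
(b) Equivalents of H⁺ required: 16,410 ÷ 50 g/eq = 328.1 eq = 328.1 mol HCl.
(b) Mass of HCl: 328.1 × 36.5 = 11,980 g.
(b) Mass of 23.7% solution: 11,980 / 0.237 = 50,530 g.
(b) Volume: 50,530 g ÷ 1.12 g/mL = 45,120 mL.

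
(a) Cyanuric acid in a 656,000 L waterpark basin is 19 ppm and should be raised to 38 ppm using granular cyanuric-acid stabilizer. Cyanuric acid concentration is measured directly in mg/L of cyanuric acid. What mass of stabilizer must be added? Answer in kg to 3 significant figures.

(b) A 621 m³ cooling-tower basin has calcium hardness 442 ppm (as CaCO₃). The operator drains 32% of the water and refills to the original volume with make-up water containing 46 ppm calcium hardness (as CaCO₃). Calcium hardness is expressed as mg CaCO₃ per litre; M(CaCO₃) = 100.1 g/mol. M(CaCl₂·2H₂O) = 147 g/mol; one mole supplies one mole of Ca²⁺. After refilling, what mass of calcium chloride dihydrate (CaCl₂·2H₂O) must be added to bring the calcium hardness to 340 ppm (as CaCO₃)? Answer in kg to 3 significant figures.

(a) 12.5 kg; (b) 22.5 kg

(a) CYA to add: (38 − 19) = 19 mg/L × 656,000 L = 12,460 g cyanuric acid.

(b) Volume: 621 m³ = 621,000 L.
(b) After draining 32% and refilling: 442 × 0.68 + 46 × 0.32 = 315.28 ppm.
(b) Deficit to target: 340 − 315.28 = 24.72 mg/L.
(b) As CaCO₃: 24.72 mg/L × 621,000 L = 15,350 g; ÷ 100.1 = 153.4 mol Ca²⁺.
(b) Mass: 153.4 × 147 = 22,540 g.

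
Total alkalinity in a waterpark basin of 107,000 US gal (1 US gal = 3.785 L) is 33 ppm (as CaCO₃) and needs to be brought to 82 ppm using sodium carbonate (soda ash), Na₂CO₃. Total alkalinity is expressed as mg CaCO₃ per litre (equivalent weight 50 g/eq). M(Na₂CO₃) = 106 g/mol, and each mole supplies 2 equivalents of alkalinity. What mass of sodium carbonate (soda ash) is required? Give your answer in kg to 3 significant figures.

Volume: 107,000 US gal × 3.785 L/gal = 404,995 L.
Alkalinity to add: (82 − 33) = 49 mg/L as CaCO₃ × 404,995 L = 19,840 g as CaCO₃.
Equivalents: 19,840 g ÷ 50 g/eq = 396.9 eq.
Each mole of Na₂CO₃ supplies 2 eq, so 396.9 / 2 = 198.4 mol.
Mass: 198.4 mol × 106 g/mol = 21,040 g.

21.0 kg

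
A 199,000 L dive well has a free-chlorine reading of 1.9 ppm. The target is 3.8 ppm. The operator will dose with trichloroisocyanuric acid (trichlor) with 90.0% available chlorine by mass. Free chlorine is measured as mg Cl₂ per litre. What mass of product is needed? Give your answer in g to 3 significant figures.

420 g

Chlorine deficit: 3.8 − 1.9 = 1.9 ppm = 1.9 mg/L as Cl₂.
Cl₂ equivalent needed: 1.9 mg/L × 199,000 L = 378,100 mg = 378.1 g.
Product at 90.0% available chlorine: 378.1 / 0.9 = 420.1 g.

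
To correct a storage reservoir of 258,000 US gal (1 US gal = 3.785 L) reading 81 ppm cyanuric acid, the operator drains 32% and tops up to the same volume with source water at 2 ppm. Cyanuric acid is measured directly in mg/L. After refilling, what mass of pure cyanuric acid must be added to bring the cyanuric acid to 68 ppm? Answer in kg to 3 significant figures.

Volume: 258,000 US gal × 3.785 L/gal = 976,530 L.
After draining 32% and refilling: 81 × 0.68 + 2 × 0.32 = 55.72 ppm.
Deficit to target: 68 − 55.72 = 12.28 mg/L.
Mass: 12.28 mg/L × 976,530 L = 11,990 g cyanuric acid.

12.0 kg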